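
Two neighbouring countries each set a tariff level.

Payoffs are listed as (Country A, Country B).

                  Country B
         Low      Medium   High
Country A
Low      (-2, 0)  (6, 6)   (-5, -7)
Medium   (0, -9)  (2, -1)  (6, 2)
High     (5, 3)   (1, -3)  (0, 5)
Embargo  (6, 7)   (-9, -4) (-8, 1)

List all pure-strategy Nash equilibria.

Mark each player's best response to every combination of opponents' strategies; a profile where every player is best-responding is a pure Nash equilibrium.
Country A against Low: payoffs -2, 0, 5, 6 → best response Embargo.
Country A against Medium: payoffs 6, 2, 1, -9 → best response Low.
Country A against High: payoffs -5, 6, 0, -8 → best response Medium.
Country B against Low: payoffs 0, 6, -7 → best response Medium.
Country B against Medium: payoffs -9, -1, 2 → best response High.
Country B against High: payoffs 3, -3, 5 → best response High.
Country B against Embargo: payoffs 7, -4, 1 → best response Low.
Mutual best responses: (Low, Medium); (Medium, High); (Embargo, Low).

The pure Nash equilibria are (Low, Medium); (Medium, High); (Embargo, Low).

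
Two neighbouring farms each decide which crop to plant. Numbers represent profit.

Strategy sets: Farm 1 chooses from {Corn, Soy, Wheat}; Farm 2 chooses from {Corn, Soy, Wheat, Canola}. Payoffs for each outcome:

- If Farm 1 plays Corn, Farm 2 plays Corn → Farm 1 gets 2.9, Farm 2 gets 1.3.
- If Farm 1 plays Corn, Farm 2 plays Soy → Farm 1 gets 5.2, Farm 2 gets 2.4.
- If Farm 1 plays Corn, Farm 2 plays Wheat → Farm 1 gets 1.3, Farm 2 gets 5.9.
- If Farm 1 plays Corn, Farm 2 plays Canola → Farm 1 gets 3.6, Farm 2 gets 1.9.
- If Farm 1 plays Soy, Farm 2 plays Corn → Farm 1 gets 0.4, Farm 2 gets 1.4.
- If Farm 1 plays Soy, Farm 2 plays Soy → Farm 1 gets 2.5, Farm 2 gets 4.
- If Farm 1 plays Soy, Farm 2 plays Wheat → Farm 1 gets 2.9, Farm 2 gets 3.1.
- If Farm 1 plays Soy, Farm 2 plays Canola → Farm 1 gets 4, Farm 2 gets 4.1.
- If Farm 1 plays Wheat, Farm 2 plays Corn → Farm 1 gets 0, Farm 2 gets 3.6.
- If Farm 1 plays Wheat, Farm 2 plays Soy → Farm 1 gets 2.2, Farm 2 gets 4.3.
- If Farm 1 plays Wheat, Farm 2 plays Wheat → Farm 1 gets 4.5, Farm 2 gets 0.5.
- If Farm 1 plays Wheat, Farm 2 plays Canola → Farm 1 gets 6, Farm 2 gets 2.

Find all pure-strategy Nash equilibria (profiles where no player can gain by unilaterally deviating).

(Corn, Corn): Farm 2 can switch to Soy (1.3 → 2.4). Not NE.
(Corn, Soy): Farm 2 can switch to Wheat (2.4 → 5.9). Not NE.
(Corn, Wheat): Farm 1 can switch to Soy (1.3 → 2.9). Not NE.
(Corn, Canola): Farm 1 can switch to Soy (3.6 → 4). Not NE.
(Soy, Corn): Farm 1 can switch to Corn (0.4 → 2.9). Not NE.
(Soy, Soy): Farm 1 can switch to Corn (2.5 → 5.2). Not NE.
(Soy, Wheat): Farm 1 can switch to Wheat (2.9 → 4.5). Not NE.
(Soy, Canola): Farm 1 can switch to Wheat (4 → 6). Not NE.
(Wheat, Corn): Farm 1 can switch to Corn (0 → 2.9). Not NE.
(Wheat, Soy): Farm 1 can switch to Corn (2.2 → 5.2). Not NE.
(The remaining 2 profiles each have a profitable deviation by the same check.)

No pure-strategy Nash equilibrium.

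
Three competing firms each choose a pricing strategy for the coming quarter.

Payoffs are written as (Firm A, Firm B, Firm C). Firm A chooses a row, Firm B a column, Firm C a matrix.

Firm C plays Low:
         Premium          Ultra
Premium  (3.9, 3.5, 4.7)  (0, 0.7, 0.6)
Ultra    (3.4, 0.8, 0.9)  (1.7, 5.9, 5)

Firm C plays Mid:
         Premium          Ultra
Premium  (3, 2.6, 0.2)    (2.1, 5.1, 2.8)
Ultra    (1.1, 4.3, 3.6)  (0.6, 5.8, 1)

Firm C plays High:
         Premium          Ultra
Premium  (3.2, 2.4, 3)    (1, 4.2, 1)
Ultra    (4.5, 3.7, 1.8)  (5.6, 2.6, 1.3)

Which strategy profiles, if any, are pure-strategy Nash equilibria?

Firm A against (Premium, Low): payoffs 3.9, 3.4 → best response Premium.
Firm A against (Premium, Mid): payoffs 3, 1.1 → best response Premium.
Firm A against (Premium, High): payoffs 3.2, 4.5 → best response Ultra.
Firm A against (Ultra, Low): payoffs 0, 1.7 → best response Ultra.
Firm A against (Ultra, Mid): payoffs 2.1, 0.6 → best response Premium.
Firm A against (Ultra, High): payoffs 1, 5.6 → best response Ultra.
Firm B against (Premium, Low): payoffs 3.5, 0.7 → best response Premium.
Firm B against (Premium, Mid): payoffs 2.6, 5.1 → best response Ultra.
Firm B against (Premium, High): payoffs 2.4, 4.2 → best response Ultra.
Firm B against (Ultra, Low): payoffs 0.8, 5.9 → best response Ultra.
Firm B against (Ultra, Mid): payoffs 4.3, 5.8 → best response Ultra.
Firm B against (Ultra, High): payoffs 3.7, 2.6 → best response Premium.
Firm C against (Premium, Premium): payoffs 4.7, 0.2, 3 → best response Low.
Firm C against (Premium, Ultra): payoffs 0.6, 2.8, 1 → best response Mid.
Firm C against (Ultra, Premium): payoffs 0.9, 3.6, 1.8 → best response Mid.
Firm C against (Ultra, Ultra): payoffs 5, 1, 1.3 → best response Low.
Mutual best responses: (Premium, Premium, Low); (Premium, Ultra, Mid); (Ultra, Ultra, Low).

(Premium, Premium, Low), (Premium, Ultra, Mid), (Ultra, Ultra, Low)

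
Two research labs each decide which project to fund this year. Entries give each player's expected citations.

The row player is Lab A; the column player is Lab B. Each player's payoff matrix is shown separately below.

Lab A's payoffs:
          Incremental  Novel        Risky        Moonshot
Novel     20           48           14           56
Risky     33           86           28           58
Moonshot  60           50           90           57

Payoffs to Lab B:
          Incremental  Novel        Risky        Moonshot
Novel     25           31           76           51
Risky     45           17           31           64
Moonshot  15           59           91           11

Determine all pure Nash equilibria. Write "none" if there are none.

The pure Nash equilibria are (Risky, Moonshot) and (Moonshot, Risky).

For each player, find the best response to each opponent profile; mutual best responses are the pure NE.
Lab A against Incremental: payoffs 20, 33, 60 → best response Moonshot.
Lab A against Novel: payoffs 48, 86, 50 → best response Risky.
Lab A against Risky: payoffs 14, 28, 90 → best response Moonshot.
Lab A against Moonshot: payoffs 56, 58, 57 → best response Risky.
Lab B against Novel: payoffs 25, 31, 76, 51 → best response Risky.
Lab B against Risky: payoffs 45, 17, 31, 64 → best response Moonshot.
Lab B against Moonshot: payoffs 15, 59, 91, 11 → best response Risky.
Mutual best responses: (Risky, Moonshot); (Moonshot, Risky).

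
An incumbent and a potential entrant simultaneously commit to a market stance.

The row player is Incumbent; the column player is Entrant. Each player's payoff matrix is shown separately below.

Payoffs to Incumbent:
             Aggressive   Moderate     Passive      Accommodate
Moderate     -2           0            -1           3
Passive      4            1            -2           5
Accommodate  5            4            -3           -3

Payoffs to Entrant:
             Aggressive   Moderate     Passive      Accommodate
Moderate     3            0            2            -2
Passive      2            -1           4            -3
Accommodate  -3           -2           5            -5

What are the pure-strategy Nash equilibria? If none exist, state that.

No pure-strategy Nash equilibrium.

Check each profile: it is a Nash equilibrium iff no player can strictly gain by switching unilaterally.
(Moderate, Aggressive): Incumbent can switch to Passive (-2 → 4). Not NE.
(Moderate, Moderate): Incumbent can switch to Passive (0 → 1). Not NE.
(Moderate, Passive): Entrant can switch to Aggressive (2 → 3). Not NE.
(Moderate, Accommodate): Incumbent can switch to Passive (3 → 5). Not NE.
(Passive, Aggressive): Incumbent can switch to Accommodate (4 → 5). Not NE.
(Passive, Moderate): Incumbent can switch to Accommodate (1 → 4). Not NE.
(Passive, Passive): Incumbent can switch to Moderate (-2 → -1). Not NE.
(Passive, Accommodate): Entrant can switch to Aggressive (-3 → 2). Not NE.
(The remaining 4 profiles each have a profitable deviation by the same check.)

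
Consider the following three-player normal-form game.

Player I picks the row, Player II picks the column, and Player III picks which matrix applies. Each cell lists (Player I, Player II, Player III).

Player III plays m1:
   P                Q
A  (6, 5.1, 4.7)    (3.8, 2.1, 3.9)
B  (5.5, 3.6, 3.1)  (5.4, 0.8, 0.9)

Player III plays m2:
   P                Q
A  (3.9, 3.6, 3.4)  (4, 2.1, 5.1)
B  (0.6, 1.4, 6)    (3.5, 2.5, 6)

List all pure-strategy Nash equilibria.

Mark each player's best response to every combination of opponents' strategies; a profile where every player is best-responding is a pure Nash equilibrium.
Player I against (P, m1): payoffs 6, 5.5 → best response A.
Player I against (P, m2): payoffs 3.9, 0.6 → best response A.
Player I against (Q, m1): payoffs 3.8, 5.4 → best response B.
Player I against (Q, m2): payoffs 4, 3.5 → best response A.
Player II against (A, m1): payoffs 5.1, 2.1 → best response P.
Player II against (A, m2): payoffs 3.6, 2.1 → best response P.
Player II against (B, m1): payoffs 3.6, 0.8 → best response P.
Player II against (B, m2): payoffs 1.4, 2.5 → best response Q.
Player III against (A, P): payoffs 4.7, 3.4 → best response m1.
Player III against (A, Q): payoffs 3.9, 5.1 → best response m2.
Player III against (B, P): payoffs 3.1, 6 → best response m2.
Player III against (B, Q): payoffs 0.9, 6 → best response m2.
Mutual best responses: (A, P, m1).

Pure NE: (A, P, m1)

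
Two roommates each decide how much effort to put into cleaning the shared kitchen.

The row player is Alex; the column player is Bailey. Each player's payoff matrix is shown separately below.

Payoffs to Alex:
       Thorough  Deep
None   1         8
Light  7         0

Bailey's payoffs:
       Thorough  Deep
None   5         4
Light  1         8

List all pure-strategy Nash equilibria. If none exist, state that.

For each strategy profile, look for a profitable unilateral deviation.
(None, Thorough): Alex can switch to Light (1 → 7). Not NE.
(None, Deep): Bailey can switch to Thorough (4 → 5). Not NE.
(Light, Thorough): Bailey can switch to Deep (1 → 8). Not NE.
(Light, Deep): Alex can switch to None (0 → 8). Not NE.

none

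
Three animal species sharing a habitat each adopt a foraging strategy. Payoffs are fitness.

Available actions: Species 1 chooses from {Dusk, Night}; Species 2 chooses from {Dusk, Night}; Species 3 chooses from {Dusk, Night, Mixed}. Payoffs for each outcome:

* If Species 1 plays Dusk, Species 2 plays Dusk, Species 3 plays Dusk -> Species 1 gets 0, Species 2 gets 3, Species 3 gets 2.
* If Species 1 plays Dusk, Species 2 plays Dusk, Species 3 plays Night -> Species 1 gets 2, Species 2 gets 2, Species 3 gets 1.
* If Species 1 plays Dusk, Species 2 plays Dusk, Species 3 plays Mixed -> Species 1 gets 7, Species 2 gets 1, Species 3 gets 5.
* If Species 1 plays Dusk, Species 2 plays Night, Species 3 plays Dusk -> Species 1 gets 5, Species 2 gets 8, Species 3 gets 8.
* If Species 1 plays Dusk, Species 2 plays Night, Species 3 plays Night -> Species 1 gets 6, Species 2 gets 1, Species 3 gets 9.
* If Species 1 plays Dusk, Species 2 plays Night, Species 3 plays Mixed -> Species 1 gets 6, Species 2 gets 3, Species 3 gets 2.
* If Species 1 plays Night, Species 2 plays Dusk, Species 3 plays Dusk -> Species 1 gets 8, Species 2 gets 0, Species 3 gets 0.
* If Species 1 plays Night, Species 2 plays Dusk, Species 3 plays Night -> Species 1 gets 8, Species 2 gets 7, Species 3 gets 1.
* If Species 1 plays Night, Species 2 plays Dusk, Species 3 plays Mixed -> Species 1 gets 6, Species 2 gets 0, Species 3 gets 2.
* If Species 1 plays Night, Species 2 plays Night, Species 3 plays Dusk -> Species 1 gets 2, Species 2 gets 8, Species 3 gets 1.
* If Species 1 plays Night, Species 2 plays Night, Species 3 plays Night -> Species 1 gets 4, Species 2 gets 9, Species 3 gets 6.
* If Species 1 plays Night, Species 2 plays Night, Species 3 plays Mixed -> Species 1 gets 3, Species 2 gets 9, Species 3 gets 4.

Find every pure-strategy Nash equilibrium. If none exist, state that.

(Dusk, Dusk, Dusk): Species 1 can switch to Night (0 → 8). Not NE.
(Dusk, Dusk, Night): Species 1 can switch to Night (2 → 8). Not NE.
(Dusk, Dusk, Mixed): Species 2 can switch to Night (1 → 3). Not NE.
(Dusk, Night, Dusk): Species 3 can switch to Night (8 → 9). Not NE.
(Dusk, Night, Night): Species 2 can switch to Dusk (1 → 2). Not NE.
(Dusk, Night, Mixed): Species 3 can switch to Dusk (2 → 8). Not NE.
(The remaining 6 profiles each have a profitable deviation by the same check.)

No pure-strategy Nash equilibrium.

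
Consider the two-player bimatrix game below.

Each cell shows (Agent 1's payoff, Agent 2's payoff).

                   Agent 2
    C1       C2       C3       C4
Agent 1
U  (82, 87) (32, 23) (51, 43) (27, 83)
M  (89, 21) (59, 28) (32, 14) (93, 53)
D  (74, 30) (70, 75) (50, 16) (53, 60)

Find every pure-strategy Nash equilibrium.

Check each profile: it is a Nash equilibrium iff no player can strictly gain by switching unilaterally.
(U, C1): Agent 1 can switch to M (82 → 89). Not NE.
(U, C2): Agent 1 can switch to M (32 → 59). Not NE.
(U, C3): Agent 2 can switch to C1 (43 → 87). Not NE.
(U, C4): Agent 1 can switch to M (27 → 93). Not NE.
(M, C1): Agent 2 can switch to C2 (21 → 28). Not NE.
(M, C2): Agent 1 can switch to D (59 → 70). Not NE.
(M, C3): Agent 1 can switch to U (32 → 51). Not NE.
(M, C4): Agent 1 gets 93, best alternative 53; Agent 2 gets 53, best alternative 28. No profitable deviation — NE.
(D, C1): Agent 1 can switch to U (74 → 82). Not NE.
(D, C2): Agent 1 gets 70, best alternative 59; Agent 2 gets 75, best alternative 60. No profitable deviation — NE.
(D, C3): Agent 1 can switch to U (50 → 51). Not NE.
(D, C4): Agent 1 can switch to M (53 → 93). Not NE.

(M, C4), (D, C2)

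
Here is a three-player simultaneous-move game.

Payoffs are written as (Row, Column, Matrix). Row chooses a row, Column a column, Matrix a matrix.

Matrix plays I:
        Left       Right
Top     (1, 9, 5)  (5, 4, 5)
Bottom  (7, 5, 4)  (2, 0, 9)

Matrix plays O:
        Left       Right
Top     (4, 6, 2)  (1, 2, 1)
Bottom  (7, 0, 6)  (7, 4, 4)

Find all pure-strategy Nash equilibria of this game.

Check each profile: it is a Nash equilibrium iff no player can strictly gain by switching unilaterally.
(Top, Left, I): Row can switch to Bottom (1 → 7). Not NE.
(Top, Left, O): Row can switch to Bottom (4 → 7). Not NE.
(Top, Right, I): Column can switch to Left (4 → 9). Not NE.
(Top, Right, O): Row can switch to Bottom (1 → 7). Not NE.
(Bottom, Left, I): Matrix can switch to O (4 → 6). Not NE.
(Bottom, Left, O): Column can switch to Right (0 → 4). Not NE.
(The remaining 2 profiles each have a profitable deviation by the same check.)

This game has no pure Nash equilibrium.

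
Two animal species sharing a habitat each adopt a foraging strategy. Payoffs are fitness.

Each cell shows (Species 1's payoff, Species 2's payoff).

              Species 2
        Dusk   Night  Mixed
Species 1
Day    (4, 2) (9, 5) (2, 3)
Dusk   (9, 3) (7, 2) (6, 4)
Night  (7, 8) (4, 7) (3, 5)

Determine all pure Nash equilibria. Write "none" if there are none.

(Day, Night) and (Dusk, Mixed)

Mark each player's best response to every combination of opponents' strategies; a profile where every player is best-responding is a pure Nash equilibrium.
Species 1 against Dusk: payoffs 4, 9, 7 → best response Dusk.
Species 1 against Night: payoffs 9, 7, 4 → best response Day.
Species 1 against Mixed: payoffs 2, 6, 3 → best response Dusk.
Species 2 against Day: payoffs 2, 5, 3 → best response Night.
Species 2 against Dusk: payoffs 3, 2, 4 → best response Mixed.
Species 2 against Night: payoffs 8, 7, 5 → best response Dusk.
Mutual best responses: (Day, Night); (Dusk, Mixed).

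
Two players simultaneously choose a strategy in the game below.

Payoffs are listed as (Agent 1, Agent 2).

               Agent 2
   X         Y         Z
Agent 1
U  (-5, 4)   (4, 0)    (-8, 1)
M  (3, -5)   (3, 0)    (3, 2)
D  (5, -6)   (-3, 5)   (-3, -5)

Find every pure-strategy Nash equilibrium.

Pure NE: (M, Z)

For each strategy profile, look for a profitable unilateral deviation.
(U, X): Agent 1 can switch to M (-5 → 3). Not NE.
(U, Y): Agent 2 can switch to X (0 → 4). Not NE.
(U, Z): Agent 1 can switch to M (-8 → 3). Not NE.
(M, X): Agent 1 can switch to D (3 → 5). Not NE.
(M, Y): Agent 1 can switch to U (3 → 4). Not NE.
(M, Z): Agent 1 gets 3, best alternative -3; Agent 2 gets 2, best alternative 0. No profitable deviation — NE.
(D, X): Agent 2 can switch to Y (-6 → 5). Not NE.
(D, Y): Agent 1 can switch to U (-3 → 4). Not NE.
(D, Z): Agent 1 can switch to M (-3 → 3). Not NE.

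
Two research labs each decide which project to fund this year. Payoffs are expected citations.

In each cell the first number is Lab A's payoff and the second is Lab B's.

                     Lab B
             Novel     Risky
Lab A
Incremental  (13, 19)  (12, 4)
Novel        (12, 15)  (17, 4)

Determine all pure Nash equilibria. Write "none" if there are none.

Lab A against Novel: payoffs 13, 12 → best response Incremental.
Lab A against Risky: payoffs 12, 17 → best response Novel.
Lab B against Incremental: payoffs 19, 4 → best response Novel.
Lab B against Novel: payoffs 15, 4 → best response Novel.
Mutual best responses: (Incremental, Novel).

The unique pure-strategy Nash equilibrium is (Incremental, Novel).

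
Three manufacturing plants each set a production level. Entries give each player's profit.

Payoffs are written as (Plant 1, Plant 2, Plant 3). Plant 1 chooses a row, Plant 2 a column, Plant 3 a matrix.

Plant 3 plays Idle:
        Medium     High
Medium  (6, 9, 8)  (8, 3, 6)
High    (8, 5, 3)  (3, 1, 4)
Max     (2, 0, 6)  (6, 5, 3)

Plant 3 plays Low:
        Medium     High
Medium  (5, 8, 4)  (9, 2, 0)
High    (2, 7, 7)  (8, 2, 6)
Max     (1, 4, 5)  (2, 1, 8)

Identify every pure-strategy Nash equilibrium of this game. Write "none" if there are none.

This game has no pure Nash equilibrium.

For each player, find the best response to each opponent profile; mutual best responses are the pure NE.
Plant 1 against (Medium, Idle): payoffs 6, 8, 2 → best response High.
Plant 1 against (Medium, Low): payoffs 5, 2, 1 → best response Medium.
Plant 1 against (High, Idle): payoffs 8, 3, 6 → best response Medium.
Plant 1 against (High, Low): payoffs 9, 8, 2 → best response Medium.
Plant 2 against (Medium, Idle): payoffs 9, 3 → best response Medium.
Plant 2 against (Medium, Low): payoffs 8, 2 → best response Medium.
Plant 2 against (High, Idle): payoffs 5, 1 → best response Medium.
Plant 2 against (High, Low): payoffs 7, 2 → best response Medium.
Plant 2 against (Max, Idle): payoffs 0, 5 → best response High.
Plant 2 against (Max, Low): payoffs 4, 1 → best response Medium.
Plant 3 against (Medium, Medium): payoffs 8, 4 → best response Idle.
Plant 3 against (Medium, High): payoffs 6, 0 → best response Idle.
Plant 3 against (High, Medium): payoffs 3, 7 → best response Low.
Plant 3 against (High, High): payoffs 4, 6 → best response Low.
Plant 3 against (Max, Medium): payoffs 6, 5 → best response Idle.
Plant 3 against (Max, High): payoffs 3, 8 → best response Low.
No profile is a mutual best response for all players.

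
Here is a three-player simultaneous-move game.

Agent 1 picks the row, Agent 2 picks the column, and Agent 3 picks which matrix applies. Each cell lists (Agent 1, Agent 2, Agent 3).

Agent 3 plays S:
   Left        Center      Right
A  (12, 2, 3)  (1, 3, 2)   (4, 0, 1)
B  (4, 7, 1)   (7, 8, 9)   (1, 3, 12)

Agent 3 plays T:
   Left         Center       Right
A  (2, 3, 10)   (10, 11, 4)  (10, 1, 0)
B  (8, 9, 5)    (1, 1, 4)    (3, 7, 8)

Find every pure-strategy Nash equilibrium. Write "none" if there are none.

(A, Center, T); (B, Left, T); (B, Center, S)

(A, Left, S): Agent 2 can switch to Center (2 → 3). Not NE.
(A, Left, T): Agent 1 can switch to B (2 → 8). Not NE.
(A, Center, S): Agent 1 can switch to B (1 → 7). Not NE.
(A, Center, T): Agent 1 gets 10, best alternative 1; Agent 2 gets 11, best alternative 3; Agent 3 gets 4, best alternative 2. No profitable deviation — NE.
(A, Right, S): Agent 2 can switch to Left (0 → 2). Not NE.
(A, Right, T): Agent 2 can switch to Left (1 → 3). Not NE.
(B, Left, S): Agent 1 can switch to A (4 → 12). Not NE.
(B, Left, T): Agent 1 gets 8, best alternative 2; Agent 2 gets 9, best alternative 7; Agent 3 gets 5, best alternative 1. No profitable deviation — NE.
(B, Center, S): Agent 1 gets 7, best alternative 1; Agent 2 gets 8, best alternative 7; Agent 3 gets 9, best alternative 4. No profitable deviation — NE.
(B, Center, T): Agent 1 can switch to A (1 → 10). Not NE.
(B, Right, S): Agent 1 can switch to A (1 → 4). Not NE.
(B, Right, T): Agent 1 can switch to A (3 → 10). Not NE.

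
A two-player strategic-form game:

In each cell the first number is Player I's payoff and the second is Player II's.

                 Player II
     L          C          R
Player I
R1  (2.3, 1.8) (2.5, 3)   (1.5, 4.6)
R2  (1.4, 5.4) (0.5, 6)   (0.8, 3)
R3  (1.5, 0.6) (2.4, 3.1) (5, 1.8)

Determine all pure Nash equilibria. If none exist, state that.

No pure-strategy Nash equilibrium.

Mark each player's best response to every combination of opponents' strategies; a profile where every player is best-responding is a pure Nash equilibrium.
Player I against L: payoffs 2.3, 1.4, 1.5 → best response R1.
Player I against C: payoffs 2.5, 0.5, 2.4 → best response R1.
Player I against R: payoffs 1.5, 0.8, 5 → best response R3.
Player II against R1: payoffs 1.8, 3, 4.6 → best response R.
Player II against R2: payoffs 5.4, 6, 3 → best response C.
Player II against R3: payoffs 0.6, 3.1, 1.8 → best response C.
No profile is a mutual best response for all players.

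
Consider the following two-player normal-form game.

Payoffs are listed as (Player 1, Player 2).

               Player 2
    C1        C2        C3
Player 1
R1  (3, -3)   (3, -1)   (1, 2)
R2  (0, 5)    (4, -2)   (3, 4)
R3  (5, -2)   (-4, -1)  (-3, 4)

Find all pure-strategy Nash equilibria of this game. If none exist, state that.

No pure-strategy Nash equilibrium.

Check each profile: it is a Nash equilibrium iff no player can strictly gain by switching unilaterally.
(R1, C1): Player 1 can switch to R3 (3 → 5). Not NE.
(R1, C2): Player 1 can switch to R2 (3 → 4). Not NE.
(R1, C3): Player 1 can switch to R2 (1 → 3). Not NE.
(R2, C1): Player 1 can switch to R1 (0 → 3). Not NE.
(R2, C2): Player 2 can switch to C1 (-2 → 5). Not NE.
(R2, C3): Player 2 can switch to C1 (4 → 5). Not NE.
(R3, C1): Player 2 can switch to C2 (-2 → -1). Not NE.
(R3, C2): Player 1 can switch to R1 (-4 → 3). Not NE.
(R3, C3): Player 1 can switch to R1 (-3 → 1). Not NE.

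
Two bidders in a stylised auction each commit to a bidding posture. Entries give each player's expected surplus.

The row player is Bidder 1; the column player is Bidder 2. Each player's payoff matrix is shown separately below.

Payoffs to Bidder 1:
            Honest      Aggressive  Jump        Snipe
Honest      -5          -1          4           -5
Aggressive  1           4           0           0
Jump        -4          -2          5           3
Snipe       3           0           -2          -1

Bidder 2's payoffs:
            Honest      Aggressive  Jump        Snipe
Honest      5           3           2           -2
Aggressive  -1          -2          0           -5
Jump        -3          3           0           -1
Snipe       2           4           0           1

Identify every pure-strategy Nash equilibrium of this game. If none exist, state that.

Bidder 1 against Honest: payoffs -5, 1, -4, 3 → best response Snipe.
Bidder 1 against Aggressive: payoffs -1, 4, -2, 0 → best response Aggressive.
Bidder 1 against Jump: payoffs 4, 0, 5, -2 → best response Jump.
Bidder 1 against Snipe: payoffs -5, 0, 3, -1 → best response Jump.
Bidder 2 against Honest: payoffs 5, 3, 2, -2 → best response Honest.
Bidder 2 against Aggressive: payoffs -1, -2, 0, -5 → best response Jump.
Bidder 2 against Jump: payoffs -3, 3, 0, -1 → best response Aggressive.
Bidder 2 against Snipe: payoffs 2, 4, 0, 1 → best response Aggressive.
No profile is a mutual best response for all players.

none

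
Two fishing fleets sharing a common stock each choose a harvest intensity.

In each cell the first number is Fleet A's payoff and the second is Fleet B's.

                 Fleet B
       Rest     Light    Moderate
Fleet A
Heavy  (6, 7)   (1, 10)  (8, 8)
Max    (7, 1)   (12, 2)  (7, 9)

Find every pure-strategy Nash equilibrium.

This game has no pure Nash equilibrium.

Fleet A against Rest: payoffs 6, 7 → best response Max.
Fleet A against Light: payoffs 1, 12 → best response Max.
Fleet A against Moderate: payoffs 8, 7 → best response Heavy.
Fleet B against Heavy: payoffs 7, 10, 8 → best response Light.
Fleet B against Max: payoffs 1, 2, 9 → best response Moderate.
No profile is a mutual best response for all players.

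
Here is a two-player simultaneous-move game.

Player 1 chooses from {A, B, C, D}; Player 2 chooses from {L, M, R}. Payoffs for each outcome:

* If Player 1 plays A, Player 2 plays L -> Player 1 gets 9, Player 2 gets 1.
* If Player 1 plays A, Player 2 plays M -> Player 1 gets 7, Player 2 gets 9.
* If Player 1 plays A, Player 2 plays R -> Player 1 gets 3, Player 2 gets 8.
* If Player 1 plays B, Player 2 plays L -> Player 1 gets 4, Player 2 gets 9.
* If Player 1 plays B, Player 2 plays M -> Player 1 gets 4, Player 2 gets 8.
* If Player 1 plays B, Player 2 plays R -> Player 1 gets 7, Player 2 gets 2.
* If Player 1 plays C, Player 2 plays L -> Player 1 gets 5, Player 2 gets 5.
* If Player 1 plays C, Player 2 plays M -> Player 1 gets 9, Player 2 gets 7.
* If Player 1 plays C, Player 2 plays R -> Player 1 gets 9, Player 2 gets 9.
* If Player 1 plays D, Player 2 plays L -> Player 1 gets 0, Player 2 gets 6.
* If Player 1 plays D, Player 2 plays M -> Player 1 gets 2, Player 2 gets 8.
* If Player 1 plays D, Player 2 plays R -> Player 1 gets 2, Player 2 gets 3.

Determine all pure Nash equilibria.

The unique pure-strategy Nash equilibrium is (C, R).

(A, L): Player 2 can switch to M (1 → 9). Not NE.
(A, M): Player 1 can switch to C (7 → 9). Not NE.
(A, R): Player 1 can switch to B (3 → 7). Not NE.
(B, L): Player 1 can switch to A (4 → 9). Not NE.
(B, M): Player 1 can switch to A (4 → 7). Not NE.
(B, R): Player 1 can switch to C (7 → 9). Not NE.
(C, L): Player 1 can switch to A (5 → 9). Not NE.
(C, M): Player 2 can switch to R (7 → 9). Not NE.
(C, R): Player 1 gets 9, best alternative 7; Player 2 gets 9, best alternative 7. No profitable deviation — NE.
(D, L): Player 1 can switch to A (0 → 9). Not NE.
(D, M): Player 1 can switch to A (2 → 7). Not NE.
(The remaining 1 profile has a profitable deviation by the same check.)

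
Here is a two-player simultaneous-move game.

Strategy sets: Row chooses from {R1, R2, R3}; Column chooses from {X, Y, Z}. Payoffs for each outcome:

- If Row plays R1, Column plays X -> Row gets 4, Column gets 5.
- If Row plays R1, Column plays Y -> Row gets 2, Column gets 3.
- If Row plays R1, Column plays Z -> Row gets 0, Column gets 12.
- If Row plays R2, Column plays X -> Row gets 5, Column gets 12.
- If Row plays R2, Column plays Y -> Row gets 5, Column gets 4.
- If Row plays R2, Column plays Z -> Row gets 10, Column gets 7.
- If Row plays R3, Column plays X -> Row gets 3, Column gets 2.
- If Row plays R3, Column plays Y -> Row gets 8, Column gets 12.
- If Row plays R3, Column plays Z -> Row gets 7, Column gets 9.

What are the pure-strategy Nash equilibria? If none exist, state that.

(R1, X): Row can switch to R2 (4 → 5). Not NE.
(R1, Y): Row can switch to R2 (2 → 5). Not NE.
(R1, Z): Row can switch to R2 (0 → 10). Not NE.
(R2, X): Row gets 5, best alternative 4; Column gets 12, best alternative 7. No profitable deviation — NE.
(R2, Y): Row can switch to R3 (5 → 8). Not NE.
(R2, Z): Column can switch to X (7 → 12). Not NE.
(R3, X): Row can switch to R1 (3 → 4). Not NE.
(R3, Y): Row gets 8, best alternative 5; Column gets 12, best alternative 9. No profitable deviation — NE.
(R3, Z): Row can switch to R2 (7 → 10). Not NE.

The pure Nash equilibria are (R2, X), (R3, Y).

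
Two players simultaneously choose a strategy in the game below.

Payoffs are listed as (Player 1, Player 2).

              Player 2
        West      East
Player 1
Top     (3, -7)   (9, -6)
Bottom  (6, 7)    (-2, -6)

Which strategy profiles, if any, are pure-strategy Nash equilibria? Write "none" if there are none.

Player 1 against West: payoffs 3, 6 → best response Bottom.
Player 1 against East: payoffs 9, -2 → best response Top.
Player 2 against Top: payoffs -7, -6 → best response East.
Player 2 against Bottom: payoffs 7, -6 → best response West.
Mutual best responses: (Top, East); (Bottom, West).

(Top, East) and (Bottom, West)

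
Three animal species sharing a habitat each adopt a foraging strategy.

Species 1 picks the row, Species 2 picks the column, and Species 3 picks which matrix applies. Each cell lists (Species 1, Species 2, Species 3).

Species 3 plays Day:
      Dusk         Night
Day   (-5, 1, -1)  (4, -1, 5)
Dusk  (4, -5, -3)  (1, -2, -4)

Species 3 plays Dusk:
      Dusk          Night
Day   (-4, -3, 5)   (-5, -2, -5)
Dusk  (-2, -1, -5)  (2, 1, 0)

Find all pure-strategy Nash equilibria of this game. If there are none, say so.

Species 1 against (Dusk, Day): payoffs -5, 4 → best response Dusk.
Species 1 against (Dusk, Dusk): payoffs -4, -2 → best response Dusk.
Species 1 against (Night, Day): payoffs 4, 1 → best response Day.
Species 1 against (Night, Dusk): payoffs -5, 2 → best response Dusk.
Species 2 against (Day, Day): payoffs 1, -1 → best response Dusk.
Species 2 against (Day, Dusk): payoffs -3, -2 → best response Night.
Species 2 against (Dusk, Day): payoffs -5, -2 → best response Night.
Species 2 against (Dusk, Dusk): payoffs -1, 1 → best response Night.
Species 3 against (Day, Dusk): payoffs -1, 5 → best response Dusk.
Species 3 against (Day, Night): payoffs 5, -5 → best response Day.
Species 3 against (Dusk, Dusk): payoffs -3, -5 → best response Day.
Species 3 against (Dusk, Night): payoffs -4, 0 → best response Dusk.
Mutual best responses: (Dusk, Night, Dusk).

Pure NE: (Dusk, Night, Dusk)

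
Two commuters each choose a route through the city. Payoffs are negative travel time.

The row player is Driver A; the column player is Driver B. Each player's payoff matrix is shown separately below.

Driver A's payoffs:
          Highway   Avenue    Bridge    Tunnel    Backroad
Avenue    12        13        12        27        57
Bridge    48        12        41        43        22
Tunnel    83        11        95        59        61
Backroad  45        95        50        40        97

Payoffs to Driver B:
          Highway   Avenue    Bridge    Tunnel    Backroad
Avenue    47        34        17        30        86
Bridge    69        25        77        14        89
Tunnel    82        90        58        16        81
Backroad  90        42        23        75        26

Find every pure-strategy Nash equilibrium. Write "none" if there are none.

No pure-strategy Nash equilibrium.

Driver A against Highway: payoffs 12, 48, 83, 45 → best response Tunnel.
Driver A against Avenue: payoffs 13, 12, 11, 95 → best response Backroad.
Driver A against Bridge: payoffs 12, 41, 95, 50 → best response Tunnel.
Driver A against Tunnel: payoffs 27, 43, 59, 40 → best response Tunnel.
Driver A against Backroad: payoffs 57, 22, 61, 97 → best response Backroad.
Driver B against Avenue: payoffs 47, 34, 17, 30, 86 → best response Backroad.
Driver B against Bridge: payoffs 69, 25, 77, 14, 89 → best response Backroad.
Driver B against Tunnel: payoffs 82, 90, 58, 16, 81 → best response Avenue.
Driver B against Backroad: payoffs 90, 42, 23, 75, 26 → best response Highway.
No profile is a mutual best response for all players.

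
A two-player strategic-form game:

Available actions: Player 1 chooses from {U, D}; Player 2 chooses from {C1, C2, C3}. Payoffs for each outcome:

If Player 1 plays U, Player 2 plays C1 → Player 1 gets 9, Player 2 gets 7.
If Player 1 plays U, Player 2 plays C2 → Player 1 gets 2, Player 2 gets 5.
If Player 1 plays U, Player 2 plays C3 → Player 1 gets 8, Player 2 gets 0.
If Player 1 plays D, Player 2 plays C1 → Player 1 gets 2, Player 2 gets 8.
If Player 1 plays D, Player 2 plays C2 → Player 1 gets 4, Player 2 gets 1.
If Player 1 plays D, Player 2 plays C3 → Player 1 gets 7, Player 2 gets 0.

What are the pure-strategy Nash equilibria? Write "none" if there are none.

(U, C1)

Player 1 against C1: payoffs 9, 2 → best response U.
Player 1 against C2: payoffs 2, 4 → best response D.
Player 1 against C3: payoffs 8, 7 → best response U.
Player 2 against U: payoffs 7, 5, 0 → best response C1.
Player 2 against D: payoffs 8, 1, 0 → best response C1.
Mutual best responses: (U, C1).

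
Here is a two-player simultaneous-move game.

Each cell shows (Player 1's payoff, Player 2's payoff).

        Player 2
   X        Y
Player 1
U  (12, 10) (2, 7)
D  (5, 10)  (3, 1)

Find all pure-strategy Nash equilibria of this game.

(U, X): Player 1 gets 12, best alternative 5; Player 2 gets 10, best alternative 7. No profitable deviation — NE.
(U, Y): Player 1 can switch to D (2 → 3). Not NE.
(D, X): Player 1 can switch to U (5 → 12). Not NE.
(D, Y): Player 2 can switch to X (1 → 10). Not NE.

The unique pure-strategy Nash equilibrium is (U, X).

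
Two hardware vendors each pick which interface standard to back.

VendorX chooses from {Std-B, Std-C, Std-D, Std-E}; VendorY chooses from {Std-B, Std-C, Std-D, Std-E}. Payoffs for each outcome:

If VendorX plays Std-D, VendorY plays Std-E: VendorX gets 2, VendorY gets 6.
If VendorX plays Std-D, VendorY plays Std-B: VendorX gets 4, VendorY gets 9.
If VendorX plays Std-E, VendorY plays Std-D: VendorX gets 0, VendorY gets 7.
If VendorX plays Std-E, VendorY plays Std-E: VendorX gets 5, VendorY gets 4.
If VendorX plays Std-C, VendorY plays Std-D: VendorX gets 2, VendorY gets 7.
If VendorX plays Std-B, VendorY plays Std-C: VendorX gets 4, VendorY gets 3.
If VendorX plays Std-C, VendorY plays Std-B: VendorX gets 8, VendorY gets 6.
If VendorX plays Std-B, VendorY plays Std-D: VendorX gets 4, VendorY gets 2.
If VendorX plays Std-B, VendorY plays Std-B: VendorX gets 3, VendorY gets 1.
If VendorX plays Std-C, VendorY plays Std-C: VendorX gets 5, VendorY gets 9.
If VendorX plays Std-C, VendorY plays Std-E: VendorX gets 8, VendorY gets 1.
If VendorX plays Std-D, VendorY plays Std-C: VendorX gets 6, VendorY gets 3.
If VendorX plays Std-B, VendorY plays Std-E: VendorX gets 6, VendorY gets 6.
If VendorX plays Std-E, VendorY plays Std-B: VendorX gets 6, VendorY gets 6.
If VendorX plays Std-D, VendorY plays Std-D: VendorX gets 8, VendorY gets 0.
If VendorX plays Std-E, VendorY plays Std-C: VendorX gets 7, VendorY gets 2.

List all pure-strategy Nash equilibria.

VendorX against Std-B: payoffs 3, 8, 4, 6 → best response Std-C.
VendorX against Std-C: payoffs 4, 5, 6, 7 → best response Std-E.
VendorX against Std-D: payoffs 4, 2, 8, 0 → best response Std-D.
VendorX against Std-E: payoffs 6, 8, 2, 5 → best response Std-C.
VendorY against Std-B: payoffs 1, 3, 2, 6 → best response Std-E.
VendorY against Std-C: payoffs 6, 9, 7, 1 → best response Std-C.
VendorY against Std-D: payoffs 9, 3, 0, 6 → best response Std-B.
VendorY against Std-E: payoffs 6, 2, 7, 4 → best response Std-D.
No profile is a mutual best response for all players.

none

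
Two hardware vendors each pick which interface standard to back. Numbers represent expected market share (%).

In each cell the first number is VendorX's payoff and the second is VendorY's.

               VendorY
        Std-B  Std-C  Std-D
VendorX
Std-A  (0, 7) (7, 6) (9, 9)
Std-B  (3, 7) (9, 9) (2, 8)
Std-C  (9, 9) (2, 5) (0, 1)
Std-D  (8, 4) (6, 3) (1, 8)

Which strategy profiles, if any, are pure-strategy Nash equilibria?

Pure-strategy Nash equilibria: (Std-A, Std-D), (Std-B, Std-C), (Std-C, Std-B)

VendorX against Std-B: payoffs 0, 3, 9, 8 → best response Std-C.
VendorX against Std-C: payoffs 7, 9, 2, 6 → best response Std-B.
VendorX against Std-D: payoffs 9, 2, 0, 1 → best response Std-A.
VendorY against Std-A: payoffs 7, 6, 9 → best response Std-D.
VendorY against Std-B: payoffs 7, 9, 8 → best response Std-C.
VendorY against Std-C: payoffs 9, 5, 1 → best response Std-B.
VendorY against Std-D: payoffs 4, 3, 8 → best response Std-D.
Mutual best responses: (Std-A, Std-D); (Std-B, Std-C); (Std-C, Std-B).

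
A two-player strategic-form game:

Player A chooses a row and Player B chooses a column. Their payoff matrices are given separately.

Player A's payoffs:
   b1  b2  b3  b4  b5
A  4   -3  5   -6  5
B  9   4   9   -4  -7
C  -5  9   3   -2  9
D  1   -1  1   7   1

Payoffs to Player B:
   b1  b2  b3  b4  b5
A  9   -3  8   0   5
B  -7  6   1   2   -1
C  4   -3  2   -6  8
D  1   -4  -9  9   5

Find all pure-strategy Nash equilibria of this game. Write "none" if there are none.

The pure Nash equilibria are (C, b5); (D, b4).

For each player, find the best response to each opponent profile; mutual best responses are the pure NE.
Player A against b1: payoffs 4, 9, -5, 1 → best response B.
Player A against b2: payoffs -3, 4, 9, -1 → best response C.
Player A against b3: payoffs 5, 9, 3, 1 → best response B.
Player A against b4: payoffs -6, -4, -2, 7 → best response D.
Player A against b5: payoffs 5, -7, 9, 1 → best response C.
Player B against A: payoffs 9, -3, 8, 0, 5 → best response b1.
Player B against B: payoffs -7, 6, 1, 2, -1 → best response b2.
Player B against C: payoffs 4, -3, 2, -6, 8 → best response b5.
Player B against D: payoffs 1, -4, -9, 9, 5 → best response b4.
Mutual best responses: (C, b5); (D, b4).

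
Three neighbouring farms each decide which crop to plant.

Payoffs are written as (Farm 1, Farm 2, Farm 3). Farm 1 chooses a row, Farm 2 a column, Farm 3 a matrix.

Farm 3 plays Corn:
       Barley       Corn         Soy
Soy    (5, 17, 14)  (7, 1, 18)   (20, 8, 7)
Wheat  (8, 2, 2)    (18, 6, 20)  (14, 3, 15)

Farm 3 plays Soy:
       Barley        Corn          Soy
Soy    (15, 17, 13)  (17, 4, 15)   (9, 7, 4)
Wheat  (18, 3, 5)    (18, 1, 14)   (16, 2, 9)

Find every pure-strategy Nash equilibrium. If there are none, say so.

For each player, find the best response to each opponent profile; mutual best responses are the pure NE.
Farm 1 against (Barley, Corn): payoffs 5, 8 → best response Wheat.
Farm 1 against (Barley, Soy): payoffs 15, 18 → best response Wheat.
Farm 1 against (Corn, Corn): payoffs 7, 18 → best response Wheat.
Farm 1 against (Corn, Soy): payoffs 17, 18 → best response Wheat.
Farm 1 against (Soy, Corn): payoffs 20, 14 → best response Soy.
Farm 1 against (Soy, Soy): payoffs 9, 16 → best response Wheat.
Farm 2 against (Soy, Corn): payoffs 17, 1, 8 → best response Barley.
Farm 2 against (Soy, Soy): payoffs 17, 4, 7 → best response Barley.
Farm 2 against (Wheat, Corn): payoffs 2, 6, 3 → best response Corn.
Farm 2 against (Wheat, Soy): payoffs 3, 1, 2 → best response Barley.
Farm 3 against (Soy, Barley): payoffs 14, 13 → best response Corn.
Farm 3 against (Soy, Corn): payoffs 18, 15 → best response Corn.
Farm 3 against (Soy, Soy): payoffs 7, 4 → best response Corn.
Farm 3 against (Wheat, Barley): payoffs 2, 5 → best response Soy.
Farm 3 against (Wheat, Corn): payoffs 20, 14 → best response Corn.
Farm 3 against (Wheat, Soy): payoffs 15, 9 → best response Corn.
Mutual best responses: (Wheat, Barley, Soy); (Wheat, Corn, Corn).

Pure-strategy Nash equilibria: (Wheat, Barley, Soy); (Wheat, Corn, Corn)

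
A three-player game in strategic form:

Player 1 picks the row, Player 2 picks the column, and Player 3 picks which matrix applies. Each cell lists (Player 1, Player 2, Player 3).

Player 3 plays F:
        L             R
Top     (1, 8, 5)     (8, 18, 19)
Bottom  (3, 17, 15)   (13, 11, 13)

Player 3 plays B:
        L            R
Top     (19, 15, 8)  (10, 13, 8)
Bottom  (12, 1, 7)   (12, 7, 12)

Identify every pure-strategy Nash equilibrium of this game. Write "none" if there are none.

(Top, L, B) and (Bottom, L, F)

Check each profile: it is a Nash equilibrium iff no player can strictly gain by switching unilaterally.
(Top, L, F): Player 1 can switch to Bottom (1 → 3). Not NE.
(Top, L, B): Player 1 gets 19, best alternative 12; Player 2 gets 15, best alternative 13; Player 3 gets 8, best alternative 5. No profitable deviation — NE.
(Top, R, F): Player 1 can switch to Bottom (8 → 13). Not NE.
(Top, R, B): Player 1 can switch to Bottom (10 → 12). Not NE.
(Bottom, L, F): Player 1 gets 3, best alternative 1; Player 2 gets 17, best alternative 11; Player 3 gets 15, best alternative 7. No profitable deviation — NE.
(Bottom, L, B): Player 1 can switch to Top (12 → 19). Not NE.
(Bottom, R, F): Player 2 can switch to L (11 → 17). Not NE.
(Bottom, R, B): Player 3 can switch to F (12 → 13). Not NE.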